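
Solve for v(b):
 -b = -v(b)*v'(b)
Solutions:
 v(b) = -sqrt(C1 + b^2)
 v(b) = sqrt(C1 + b^2)


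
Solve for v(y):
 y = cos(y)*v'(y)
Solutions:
 v(y) = C1 + Integral(y/cos(y), y)


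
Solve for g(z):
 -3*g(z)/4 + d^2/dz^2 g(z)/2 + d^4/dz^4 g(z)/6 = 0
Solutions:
 g(z) = C1*exp(-sqrt(6)*z*sqrt(-1 + sqrt(3))/2) + C2*exp(sqrt(6)*z*sqrt(-1 + sqrt(3))/2) + C3*sin(sqrt(6)*z*sqrt(1 + sqrt(3))/2) + C4*cos(sqrt(6)*z*sqrt(1 + sqrt(3))/2)


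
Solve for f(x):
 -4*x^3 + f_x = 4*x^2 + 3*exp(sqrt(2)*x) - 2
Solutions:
 f(x) = C1 + x^4 + 4*x^3/3 - 2*x + 3*sqrt(2)*exp(sqrt(2)*x)/2


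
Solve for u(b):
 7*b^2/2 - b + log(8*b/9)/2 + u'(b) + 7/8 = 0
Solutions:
 u(b) = C1 - 7*b^3/6 + b^2/2 - b*log(b)/2 - 3*b*log(2)/2 - 3*b/8 + b*log(3)


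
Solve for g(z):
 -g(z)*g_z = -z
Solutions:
 g(z) = -sqrt(C1 + z^2)
 g(z) = sqrt(C1 + z^2)


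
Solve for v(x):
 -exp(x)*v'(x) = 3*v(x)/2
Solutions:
 v(x) = C1*exp(3*exp(-x)/2)


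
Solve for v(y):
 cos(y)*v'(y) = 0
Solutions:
 v(y) = C1


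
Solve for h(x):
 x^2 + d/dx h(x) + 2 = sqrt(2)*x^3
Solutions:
 h(x) = C1 + sqrt(2)*x^4/4 - x^3/3 - 2*x


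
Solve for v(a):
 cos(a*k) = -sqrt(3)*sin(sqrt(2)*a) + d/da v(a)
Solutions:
 v(a) = C1 - sqrt(6)*cos(sqrt(2)*a)/2 + sin(a*k)/k


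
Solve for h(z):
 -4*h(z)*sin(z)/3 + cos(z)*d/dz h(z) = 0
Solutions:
 h(z) = C1/cos(z)^(4/3)


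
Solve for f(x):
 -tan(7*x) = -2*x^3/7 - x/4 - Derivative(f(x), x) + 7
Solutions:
 f(x) = C1 - x^4/14 - x^2/8 + 7*x - log(cos(7*x))/7


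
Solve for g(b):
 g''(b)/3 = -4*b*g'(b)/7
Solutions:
 g(b) = C1 + C2*erf(sqrt(42)*b/7)


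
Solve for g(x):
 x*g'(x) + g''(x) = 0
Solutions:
 g(x) = C1 + C2*erf(sqrt(2)*x/2)


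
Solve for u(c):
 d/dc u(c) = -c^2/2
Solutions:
 u(c) = C1 - c^3/6


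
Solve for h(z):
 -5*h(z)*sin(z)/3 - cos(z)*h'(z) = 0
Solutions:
 h(z) = C1*cos(z)^(5/3)


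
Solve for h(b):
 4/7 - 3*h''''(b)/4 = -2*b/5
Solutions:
 h(b) = C1 + C2*b + C3*b^2 + C4*b^3 + b^5/225 + 2*b^4/63


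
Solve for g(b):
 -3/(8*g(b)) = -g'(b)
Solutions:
 g(b) = -sqrt(C1 + 3*b)/2
 g(b) = sqrt(C1 + 3*b)/2


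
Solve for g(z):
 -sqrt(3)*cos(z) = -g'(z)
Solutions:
 g(z) = C1 + sqrt(3)*sin(z)


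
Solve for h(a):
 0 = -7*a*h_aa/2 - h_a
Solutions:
 h(a) = C1 + C2*a^(5/7)


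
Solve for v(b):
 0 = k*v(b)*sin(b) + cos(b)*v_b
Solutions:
 v(b) = C1*exp(k*log(cos(b)))


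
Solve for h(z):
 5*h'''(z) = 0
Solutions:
 h(z) = C1 + C2*z + C3*z^2


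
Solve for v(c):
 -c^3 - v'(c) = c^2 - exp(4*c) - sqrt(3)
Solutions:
 v(c) = C1 - c^4/4 - c^3/3 + sqrt(3)*c + exp(4*c)/4


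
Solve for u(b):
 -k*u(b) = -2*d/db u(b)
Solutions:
 u(b) = C1*exp(b*k/2)


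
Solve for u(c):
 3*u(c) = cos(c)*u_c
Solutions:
 u(c) = C1*(sin(c) + 1)^(3/2)/(sin(c) - 1)^(3/2)


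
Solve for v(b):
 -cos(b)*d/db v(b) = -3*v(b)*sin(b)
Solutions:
 v(b) = C1/cos(b)^3


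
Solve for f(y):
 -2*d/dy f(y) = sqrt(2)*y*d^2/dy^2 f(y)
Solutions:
 f(y) = C1 + C2*y^(1 - sqrt(2))


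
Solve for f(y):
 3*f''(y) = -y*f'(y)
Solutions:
 f(y) = C1 + C2*erf(sqrt(6)*y/6)


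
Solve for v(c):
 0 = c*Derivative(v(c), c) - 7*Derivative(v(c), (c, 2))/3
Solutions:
 v(c) = C1 + C2*erfi(sqrt(42)*c/14)


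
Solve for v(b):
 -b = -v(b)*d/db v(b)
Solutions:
 v(b) = -sqrt(C1 + b^2)
 v(b) = sqrt(C1 + b^2)


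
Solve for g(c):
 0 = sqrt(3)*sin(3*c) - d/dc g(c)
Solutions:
 g(c) = C1 - sqrt(3)*cos(3*c)/3


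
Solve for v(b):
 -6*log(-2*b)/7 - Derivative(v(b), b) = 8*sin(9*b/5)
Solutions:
 v(b) = C1 - 6*b*log(-b)/7 - 6*b*log(2)/7 + 6*b/7 + 40*cos(9*b/5)/9


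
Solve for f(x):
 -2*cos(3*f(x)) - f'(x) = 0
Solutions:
 f(x) = -asin((C1 + exp(12*x))/(C1 - exp(12*x)))/3 + pi/3
 f(x) = asin((C1 + exp(12*x))/(C1 - exp(12*x)))/3


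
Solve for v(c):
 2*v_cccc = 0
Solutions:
 v(c) = C1 + C2*c + C3*c^2 + C4*c^3


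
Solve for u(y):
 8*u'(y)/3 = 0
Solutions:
 u(y) = C1


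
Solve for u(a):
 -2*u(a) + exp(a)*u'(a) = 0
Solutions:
 u(a) = C1*exp(-2*exp(-a))


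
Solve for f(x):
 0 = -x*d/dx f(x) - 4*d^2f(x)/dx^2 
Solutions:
 f(x) = C1 + C2*erf(sqrt(2)*x/4)


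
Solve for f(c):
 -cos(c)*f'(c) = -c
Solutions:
 f(c) = C1 + Integral(c/cos(c), c)


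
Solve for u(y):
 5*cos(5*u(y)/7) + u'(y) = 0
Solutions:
 5*y - 7*log(sin(5*u(y)/7) - 1)/10 + 7*log(sin(5*u(y)/7) + 1)/10 = C1


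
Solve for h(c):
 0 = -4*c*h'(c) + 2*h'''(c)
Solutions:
 h(c) = C1 + Integral(C2*airyai(2^(1/3)*c) + C3*airybi(2^(1/3)*c), c)


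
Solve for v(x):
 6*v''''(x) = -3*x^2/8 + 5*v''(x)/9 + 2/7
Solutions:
 v(x) = C1 + C2*x + C3*exp(-sqrt(30)*x/18) + C4*exp(sqrt(30)*x/18) + 9*x^4/160 + 4923*x^2/700


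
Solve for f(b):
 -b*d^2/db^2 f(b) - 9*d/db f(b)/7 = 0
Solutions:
 f(b) = C1 + C2/b^(2/7)


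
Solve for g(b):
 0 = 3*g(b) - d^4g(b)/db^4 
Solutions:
 g(b) = C1*exp(-3^(1/4)*b) + C2*exp(3^(1/4)*b) + C3*sin(3^(1/4)*b) + C4*cos(3^(1/4)*b)


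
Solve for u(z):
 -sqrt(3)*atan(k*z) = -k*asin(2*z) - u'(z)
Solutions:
 u(z) = C1 - k*(z*asin(2*z) + sqrt(1 - 4*z^2)/2) + sqrt(3)*Piecewise((z*atan(k*z) - log(k^2*z^2 + 1)/(2*k), Ne(k, 0)), (0, True))


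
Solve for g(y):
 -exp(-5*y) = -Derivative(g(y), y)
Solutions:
 g(y) = C1 - exp(-5*y)/5


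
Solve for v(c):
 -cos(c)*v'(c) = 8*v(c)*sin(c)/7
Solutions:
 v(c) = C1*cos(c)^(8/7)


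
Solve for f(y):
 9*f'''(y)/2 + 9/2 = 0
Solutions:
 f(y) = C1 + C2*y + C3*y^2 - y^3/6


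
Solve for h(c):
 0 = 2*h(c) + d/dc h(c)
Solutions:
 h(c) = C1*exp(-2*c)


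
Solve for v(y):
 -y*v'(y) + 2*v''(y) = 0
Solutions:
 v(y) = C1 + C2*erfi(y/2)


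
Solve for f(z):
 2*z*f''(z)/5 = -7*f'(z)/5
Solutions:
 f(z) = C1 + C2/z^(5/2)


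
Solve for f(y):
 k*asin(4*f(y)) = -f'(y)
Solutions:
 Integral(1/asin(4*_y), (_y, f(y))) = C1 - k*y


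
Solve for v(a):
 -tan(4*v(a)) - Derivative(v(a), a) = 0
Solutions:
 v(a) = -asin(C1*exp(-4*a))/4 + pi/4
 v(a) = asin(C1*exp(-4*a))/4


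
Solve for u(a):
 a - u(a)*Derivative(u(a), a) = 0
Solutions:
 u(a) = -sqrt(C1 + a^2)
 u(a) = sqrt(C1 + a^2)


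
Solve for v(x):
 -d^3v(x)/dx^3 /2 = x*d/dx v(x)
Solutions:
 v(x) = C1 + Integral(C2*airyai(-2^(1/3)*x) + C3*airybi(-2^(1/3)*x), x)


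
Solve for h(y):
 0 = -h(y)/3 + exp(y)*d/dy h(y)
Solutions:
 h(y) = C1*exp(-exp(-y)/3)


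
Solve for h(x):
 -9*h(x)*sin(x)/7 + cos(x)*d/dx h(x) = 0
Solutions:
 h(x) = C1/cos(x)^(9/7)


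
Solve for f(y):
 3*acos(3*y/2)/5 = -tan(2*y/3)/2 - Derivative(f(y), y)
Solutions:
 f(y) = C1 - 3*y*acos(3*y/2)/5 + sqrt(4 - 9*y^2)/5 + 3*log(cos(2*y/3))/4


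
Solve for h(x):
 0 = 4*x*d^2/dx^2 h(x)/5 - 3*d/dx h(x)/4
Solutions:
 h(x) = C1 + C2*x^(31/16)


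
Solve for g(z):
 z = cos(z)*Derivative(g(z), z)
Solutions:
 g(z) = C1 + Integral(z/cos(z), z)


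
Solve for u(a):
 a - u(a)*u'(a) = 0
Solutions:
 u(a) = -sqrt(C1 + a^2)
 u(a) = sqrt(C1 + a^2)


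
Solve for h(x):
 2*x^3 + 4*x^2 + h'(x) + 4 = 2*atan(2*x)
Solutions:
 h(x) = C1 - x^4/2 - 4*x^3/3 + 2*x*atan(2*x) - 4*x - log(4*x^2 + 1)/2


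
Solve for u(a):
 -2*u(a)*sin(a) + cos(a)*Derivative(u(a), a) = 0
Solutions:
 u(a) = C1/cos(a)^2


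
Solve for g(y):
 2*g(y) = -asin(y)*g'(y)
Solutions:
 g(y) = C1*exp(-2*Integral(1/asin(y), y))


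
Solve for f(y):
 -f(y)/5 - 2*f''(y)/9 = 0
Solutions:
 f(y) = C1*sin(3*sqrt(10)*y/10) + C2*cos(3*sqrt(10)*y/10)


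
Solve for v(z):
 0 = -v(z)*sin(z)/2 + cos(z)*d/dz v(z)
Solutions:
 v(z) = C1/sqrt(cos(z))


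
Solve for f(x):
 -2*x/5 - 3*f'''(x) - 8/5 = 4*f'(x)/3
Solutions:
 f(x) = C1 + C2*sin(2*x/3) + C3*cos(2*x/3) - 3*x^2/20 - 6*x/5


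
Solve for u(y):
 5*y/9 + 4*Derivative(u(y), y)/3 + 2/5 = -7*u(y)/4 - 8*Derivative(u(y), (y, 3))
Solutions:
 u(y) = C1*exp(-y*(-(189 + sqrt(36233))^(1/3) + 8/(189 + sqrt(36233))^(1/3))/24)*sin(sqrt(3)*y*(8/(189 + sqrt(36233))^(1/3) + (189 + sqrt(36233))^(1/3))/24) + C2*exp(-y*(-(189 + sqrt(36233))^(1/3) + 8/(189 + sqrt(36233))^(1/3))/24)*cos(sqrt(3)*y*(8/(189 + sqrt(36233))^(1/3) + (189 + sqrt(36233))^(1/3))/24) + C3*exp(y*(-(189 + sqrt(36233))^(1/3) + 8/(189 + sqrt(36233))^(1/3))/12) - 20*y/63 + 88/6615


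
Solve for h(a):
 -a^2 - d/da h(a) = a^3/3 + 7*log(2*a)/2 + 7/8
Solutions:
 h(a) = C1 - a^4/12 - a^3/3 - 7*a*log(a)/2 - 7*a*log(2)/2 + 21*a/8


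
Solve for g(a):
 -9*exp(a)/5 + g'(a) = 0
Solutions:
 g(a) = C1 + 9*exp(a)/5


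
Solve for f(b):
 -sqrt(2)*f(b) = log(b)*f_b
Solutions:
 f(b) = C1*exp(-sqrt(2)*li(b))


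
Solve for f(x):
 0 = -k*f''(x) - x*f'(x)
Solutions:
 f(x) = C1 + C2*sqrt(k)*erf(sqrt(2)*x*sqrt(1/k)/2)


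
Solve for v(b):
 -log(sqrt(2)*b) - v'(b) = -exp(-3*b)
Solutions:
 v(b) = C1 - b*log(b) + b*(1 - log(2)/2) - exp(-3*b)/3


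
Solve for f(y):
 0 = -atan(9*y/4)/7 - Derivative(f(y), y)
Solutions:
 f(y) = C1 - y*atan(9*y/4)/7 + 2*log(81*y^2 + 16)/63


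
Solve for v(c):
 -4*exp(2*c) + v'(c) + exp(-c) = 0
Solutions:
 v(c) = C1 + 2*exp(2*c) + exp(-c)


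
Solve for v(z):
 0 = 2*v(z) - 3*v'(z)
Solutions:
 v(z) = C1*exp(2*z/3)


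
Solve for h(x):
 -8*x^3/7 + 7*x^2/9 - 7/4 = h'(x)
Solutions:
 h(x) = C1 - 2*x^4/7 + 7*x^3/27 - 7*x/4


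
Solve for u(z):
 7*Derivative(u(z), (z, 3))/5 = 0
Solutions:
 u(z) = C1 + C2*z + C3*z^2


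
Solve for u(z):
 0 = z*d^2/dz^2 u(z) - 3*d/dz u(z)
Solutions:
 u(z) = C1 + C2*z^4


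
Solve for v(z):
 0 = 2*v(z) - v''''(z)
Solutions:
 v(z) = C1*exp(-2^(1/4)*z) + C2*exp(2^(1/4)*z) + C3*sin(2^(1/4)*z) + C4*cos(2^(1/4)*z)


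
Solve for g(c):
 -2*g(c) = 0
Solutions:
 g(c) = 0


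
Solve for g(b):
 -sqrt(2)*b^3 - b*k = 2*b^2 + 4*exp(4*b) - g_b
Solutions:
 g(b) = C1 + sqrt(2)*b^4/4 + 2*b^3/3 + b^2*k/2 + exp(4*b)


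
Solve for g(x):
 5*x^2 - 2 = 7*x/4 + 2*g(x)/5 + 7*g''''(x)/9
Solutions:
 g(x) = 25*x^2/2 - 35*x/8 + (C1*sin(sqrt(3)*70^(3/4)*x/70) + C2*cos(sqrt(3)*70^(3/4)*x/70))*exp(-sqrt(3)*70^(3/4)*x/70) + (C3*sin(sqrt(3)*70^(3/4)*x/70) + C4*cos(sqrt(3)*70^(3/4)*x/70))*exp(sqrt(3)*70^(3/4)*x/70) - 5


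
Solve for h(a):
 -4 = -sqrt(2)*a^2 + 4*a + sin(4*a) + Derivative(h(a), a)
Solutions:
 h(a) = C1 + sqrt(2)*a^3/3 - 2*a^2 - 4*a + cos(4*a)/4


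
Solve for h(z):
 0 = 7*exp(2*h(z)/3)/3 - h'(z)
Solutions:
 h(z) = 3*log(-sqrt(-1/(C1 + 7*z))) - 3*log(2)/2 + 3*log(3)
 h(z) = 3*log(-1/(C1 + 7*z))/2 - 3*log(2)/2 + 3*log(3)


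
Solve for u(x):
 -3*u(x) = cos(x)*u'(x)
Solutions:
 u(x) = C1*(sin(x) - 1)^(3/2)/(sin(x) + 1)^(3/2)


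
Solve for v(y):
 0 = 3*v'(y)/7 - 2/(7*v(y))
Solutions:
 v(y) = -sqrt(C1 + 12*y)/3
 v(y) = sqrt(C1 + 12*y)/3


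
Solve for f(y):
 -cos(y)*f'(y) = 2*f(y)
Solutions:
 f(y) = C1*(sin(y) - 1)/(sin(y) + 1)


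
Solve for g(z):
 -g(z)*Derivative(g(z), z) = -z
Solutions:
 g(z) = -sqrt(C1 + z^2)
 g(z) = sqrt(C1 + z^2)


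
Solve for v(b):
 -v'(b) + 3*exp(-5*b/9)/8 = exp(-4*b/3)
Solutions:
 v(b) = C1 + 3*exp(-4*b/3)/4 - 27*exp(-5*b/9)/40


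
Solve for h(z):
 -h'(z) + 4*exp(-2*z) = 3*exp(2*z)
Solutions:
 h(z) = C1 - 3*exp(2*z)/2 - 2*exp(-2*z)


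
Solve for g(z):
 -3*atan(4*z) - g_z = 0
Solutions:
 g(z) = C1 - 3*z*atan(4*z) + 3*log(16*z^2 + 1)/8


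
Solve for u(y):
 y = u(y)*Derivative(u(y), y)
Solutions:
 u(y) = -sqrt(C1 + y^2)
 u(y) = sqrt(C1 + y^2)


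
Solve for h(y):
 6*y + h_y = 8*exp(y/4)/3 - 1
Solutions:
 h(y) = C1 - 3*y^2 - y + 32*exp(y/4)/3


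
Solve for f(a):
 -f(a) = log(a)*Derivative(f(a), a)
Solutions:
 f(a) = C1*exp(-li(a))


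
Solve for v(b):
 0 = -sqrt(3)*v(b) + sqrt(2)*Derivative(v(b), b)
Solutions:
 v(b) = C1*exp(sqrt(6)*b/2)


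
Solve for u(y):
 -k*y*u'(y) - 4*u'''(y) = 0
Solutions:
 u(y) = C1 + Integral(C2*airyai(2^(1/3)*y*(-k)^(1/3)/2) + C3*airybi(2^(1/3)*y*(-k)^(1/3)/2), y)


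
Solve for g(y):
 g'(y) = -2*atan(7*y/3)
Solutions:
 g(y) = C1 - 2*y*atan(7*y/3) + 3*log(49*y^2 + 9)/7


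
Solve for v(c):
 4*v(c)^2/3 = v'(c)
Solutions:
 v(c) = -3/(C1 + 4*c)


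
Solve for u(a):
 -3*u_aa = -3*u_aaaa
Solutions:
 u(a) = C1 + C2*a + C3*exp(-a) + C4*exp(a)


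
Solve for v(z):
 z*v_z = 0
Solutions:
 v(z) = C1


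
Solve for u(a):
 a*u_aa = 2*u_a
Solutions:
 u(a) = C1 + C2*a^3


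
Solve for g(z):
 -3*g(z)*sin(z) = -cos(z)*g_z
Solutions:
 g(z) = C1/cos(z)^3


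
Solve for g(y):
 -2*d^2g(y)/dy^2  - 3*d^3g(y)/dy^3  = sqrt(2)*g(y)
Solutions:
 g(y) = C1*exp(y*(-8 + 8*2^(1/3)/(16 + 243*sqrt(2) + sqrt(-256 + (16 + 243*sqrt(2))^2))^(1/3) + 2^(2/3)*(16 + 243*sqrt(2) + sqrt(-256 + (16 + 243*sqrt(2))^2))^(1/3))/36)*sin(2^(1/3)*sqrt(3)*y*(-2^(1/3)*(16 + 243*sqrt(2) + 27*sqrt(-256/729 + (16/27 + 9*sqrt(2))^2))^(1/3) + 8/(16 + 243*sqrt(2) + 27*sqrt(-256/729 + (16/27 + 9*sqrt(2))^2))^(1/3))/36) + C2*exp(y*(-8 + 8*2^(1/3)/(16 + 243*sqrt(2) + sqrt(-256 + (16 + 243*sqrt(2))^2))^(1/3) + 2^(2/3)*(16 + 243*sqrt(2) + sqrt(-256 + (16 + 243*sqrt(2))^2))^(1/3))/36)*cos(2^(1/3)*sqrt(3)*y*(-2^(1/3)*(16 + 243*sqrt(2) + 27*sqrt(-256/729 + (16/27 + 9*sqrt(2))^2))^(1/3) + 8/(16 + 243*sqrt(2) + 27*sqrt(-256/729 + (16/27 + 9*sqrt(2))^2))^(1/3))/36) + C3*exp(-y*(8*2^(1/3)/(16 + 243*sqrt(2) + sqrt(-256 + (16 + 243*sqrt(2))^2))^(1/3) + 4 + 2^(2/3)*(16 + 243*sqrt(2) + sqrt(-256 + (16 + 243*sqrt(2))^2))^(1/3))/18)


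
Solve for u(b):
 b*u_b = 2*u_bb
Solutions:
 u(b) = C1 + C2*erfi(b/2)


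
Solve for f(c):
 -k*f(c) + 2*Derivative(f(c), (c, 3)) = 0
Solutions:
 f(c) = C1*exp(2^(2/3)*c*k^(1/3)/2) + C2*exp(2^(2/3)*c*k^(1/3)*(-1 + sqrt(3)*I)/4) + C3*exp(-2^(2/3)*c*k^(1/3)*(1 + sqrt(3)*I)/4)


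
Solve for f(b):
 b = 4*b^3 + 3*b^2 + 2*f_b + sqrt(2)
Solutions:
 f(b) = C1 - b^4/2 - b^3/2 + b^2/4 - sqrt(2)*b/2


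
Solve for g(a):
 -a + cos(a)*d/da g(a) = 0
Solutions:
 g(a) = C1 + Integral(a/cos(a), a)


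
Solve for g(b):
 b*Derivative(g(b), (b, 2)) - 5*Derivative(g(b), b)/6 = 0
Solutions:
 g(b) = C1 + C2*b^(11/6)


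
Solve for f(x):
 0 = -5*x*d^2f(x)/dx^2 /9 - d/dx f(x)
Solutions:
 f(x) = C1 + C2/x^(4/5)


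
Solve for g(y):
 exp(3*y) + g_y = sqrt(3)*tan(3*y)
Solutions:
 g(y) = C1 - exp(3*y)/3 - sqrt(3)*log(cos(3*y))/3


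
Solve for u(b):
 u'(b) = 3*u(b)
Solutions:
 u(b) = C1*exp(3*b)


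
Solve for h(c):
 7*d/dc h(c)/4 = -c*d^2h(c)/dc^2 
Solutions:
 h(c) = C1 + C2/c^(3/4)


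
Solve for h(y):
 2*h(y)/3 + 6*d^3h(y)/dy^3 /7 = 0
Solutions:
 h(y) = C3*exp(-21^(1/3)*y/3) + (C1*sin(3^(5/6)*7^(1/3)*y/6) + C2*cos(3^(5/6)*7^(1/3)*y/6))*exp(21^(1/3)*y/6)


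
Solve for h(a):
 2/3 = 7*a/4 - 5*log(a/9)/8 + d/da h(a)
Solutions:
 h(a) = C1 - 7*a^2/8 + 5*a*log(a)/8 - 5*a*log(3)/4 + a/24


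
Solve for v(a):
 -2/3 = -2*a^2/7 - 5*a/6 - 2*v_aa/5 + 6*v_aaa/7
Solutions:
 v(a) = C1 + C2*a + C3*exp(7*a/15) - 5*a^4/84 - 3025*a^3/3528 - 38515*a^2/8232


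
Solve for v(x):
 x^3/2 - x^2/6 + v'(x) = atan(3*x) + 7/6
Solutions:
 v(x) = C1 - x^4/8 + x^3/18 + x*atan(3*x) + 7*x/6 - log(9*x^2 + 1)/6


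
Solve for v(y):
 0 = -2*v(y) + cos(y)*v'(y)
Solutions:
 v(y) = C1*(sin(y) + 1)/(sin(y) - 1)


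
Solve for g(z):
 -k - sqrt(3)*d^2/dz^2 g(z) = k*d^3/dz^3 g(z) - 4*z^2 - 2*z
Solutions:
 g(z) = C1 + C2*z + C3*exp(-sqrt(3)*z/k) + k*z^2*(8*sqrt(3)*k - 6 - 3*sqrt(3))/18 + sqrt(3)*z^4/9 + z^3*(-4*k + sqrt(3))/9


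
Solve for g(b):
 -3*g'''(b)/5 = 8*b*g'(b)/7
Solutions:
 g(b) = C1 + Integral(C2*airyai(-2*21^(2/3)*5^(1/3)*b/21) + C3*airybi(-2*21^(2/3)*5^(1/3)*b/21), b)


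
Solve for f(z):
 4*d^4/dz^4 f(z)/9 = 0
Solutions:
 f(z) = C1 + C2*z + C3*z^2 + C4*z^3


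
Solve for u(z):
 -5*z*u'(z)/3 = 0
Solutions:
 u(z) = C1


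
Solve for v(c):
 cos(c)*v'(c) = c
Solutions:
 v(c) = C1 + Integral(c/cos(c), c)


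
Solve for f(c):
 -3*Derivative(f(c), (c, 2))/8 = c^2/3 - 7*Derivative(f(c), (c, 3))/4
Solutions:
 f(c) = C1 + C2*c + C3*exp(3*c/14) - 2*c^4/27 - 112*c^3/81 - 1568*c^2/81


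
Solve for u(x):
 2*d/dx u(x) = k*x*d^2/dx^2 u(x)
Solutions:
 u(x) = C1 + x^(((re(k) + 2)*re(k) + im(k)^2)/(re(k)^2 + im(k)^2))*(C2*sin(2*log(x)*Abs(im(k))/(re(k)^2 + im(k)^2)) + C3*cos(2*log(x)*im(k)/(re(k)^2 + im(k)^2)))


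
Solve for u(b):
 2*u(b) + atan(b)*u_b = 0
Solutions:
 u(b) = C1*exp(-2*Integral(1/atan(b), b))


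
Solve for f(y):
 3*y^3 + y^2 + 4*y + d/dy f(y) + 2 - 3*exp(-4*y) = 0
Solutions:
 f(y) = C1 - 3*y^4/4 - y^3/3 - 2*y^2 - 2*y - 3*exp(-4*y)/4


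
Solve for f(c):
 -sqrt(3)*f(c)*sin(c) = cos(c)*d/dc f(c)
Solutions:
 f(c) = C1*cos(c)^(sqrt(3))


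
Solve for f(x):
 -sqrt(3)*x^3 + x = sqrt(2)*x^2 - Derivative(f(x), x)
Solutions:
 f(x) = C1 + sqrt(3)*x^4/4 + sqrt(2)*x^3/3 - x^2/2


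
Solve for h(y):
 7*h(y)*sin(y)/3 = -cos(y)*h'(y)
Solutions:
 h(y) = C1*cos(y)^(7/3)


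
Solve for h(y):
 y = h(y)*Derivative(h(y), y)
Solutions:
 h(y) = -sqrt(C1 + y^2)
 h(y) = sqrt(C1 + y^2)


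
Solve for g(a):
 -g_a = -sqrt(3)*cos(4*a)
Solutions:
 g(a) = C1 + sqrt(3)*sin(4*a)/4


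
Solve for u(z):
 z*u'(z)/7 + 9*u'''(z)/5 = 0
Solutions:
 u(z) = C1 + Integral(C2*airyai(-735^(1/3)*z/21) + C3*airybi(-735^(1/3)*z/21), z)


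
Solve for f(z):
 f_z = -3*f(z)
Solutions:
 f(z) = C1*exp(-3*z)


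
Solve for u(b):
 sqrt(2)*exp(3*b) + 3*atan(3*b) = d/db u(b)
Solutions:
 u(b) = C1 + 3*b*atan(3*b) + sqrt(2)*exp(3*b)/3 - log(9*b^2 + 1)/2


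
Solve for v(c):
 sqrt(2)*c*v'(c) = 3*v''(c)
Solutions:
 v(c) = C1 + C2*erfi(2^(3/4)*sqrt(3)*c/6)


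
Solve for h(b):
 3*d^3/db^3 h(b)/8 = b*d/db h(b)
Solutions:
 h(b) = C1 + Integral(C2*airyai(2*3^(2/3)*b/3) + C3*airybi(2*3^(2/3)*b/3), b)


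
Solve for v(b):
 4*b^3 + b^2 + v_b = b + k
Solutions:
 v(b) = C1 - b^4 - b^3/3 + b^2/2 + b*k


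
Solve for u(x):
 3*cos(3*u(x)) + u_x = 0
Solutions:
 u(x) = -asin((C1 + exp(18*x))/(C1 - exp(18*x)))/3 + pi/3
 u(x) = asin((C1 + exp(18*x))/(C1 - exp(18*x)))/3


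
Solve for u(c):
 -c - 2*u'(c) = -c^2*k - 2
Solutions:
 u(c) = C1 + c^3*k/6 - c^2/4 + c


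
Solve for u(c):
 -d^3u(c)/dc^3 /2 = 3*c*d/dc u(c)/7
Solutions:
 u(c) = C1 + Integral(C2*airyai(-6^(1/3)*7^(2/3)*c/7) + C3*airybi(-6^(1/3)*7^(2/3)*c/7), c)


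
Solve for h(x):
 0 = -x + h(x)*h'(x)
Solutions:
 h(x) = -sqrt(C1 + x^2)
 h(x) = sqrt(C1 + x^2)


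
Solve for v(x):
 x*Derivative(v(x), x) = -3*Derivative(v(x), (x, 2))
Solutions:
 v(x) = C1 + C2*erf(sqrt(6)*x/6)


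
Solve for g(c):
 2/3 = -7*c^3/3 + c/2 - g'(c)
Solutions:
 g(c) = C1 - 7*c^4/12 + c^2/4 - 2*c/3


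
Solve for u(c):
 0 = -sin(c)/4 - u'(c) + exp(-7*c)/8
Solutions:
 u(c) = C1 + cos(c)/4 - exp(-7*c)/56


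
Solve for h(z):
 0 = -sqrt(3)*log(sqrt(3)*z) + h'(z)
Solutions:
 h(z) = C1 + sqrt(3)*z*log(z) - sqrt(3)*z + sqrt(3)*z*log(3)/2


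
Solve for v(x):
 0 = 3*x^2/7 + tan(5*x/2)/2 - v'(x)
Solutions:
 v(x) = C1 + x^3/7 - log(cos(5*x/2))/5


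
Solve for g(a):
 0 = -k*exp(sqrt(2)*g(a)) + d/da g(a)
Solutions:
 g(a) = sqrt(2)*(2*log(-1/(C1 + a*k)) - log(2))/4


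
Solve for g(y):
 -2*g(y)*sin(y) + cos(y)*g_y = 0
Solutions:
 g(y) = C1/cos(y)^2


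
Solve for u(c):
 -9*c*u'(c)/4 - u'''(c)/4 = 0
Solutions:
 u(c) = C1 + Integral(C2*airyai(-3^(2/3)*c) + C3*airybi(-3^(2/3)*c), c)


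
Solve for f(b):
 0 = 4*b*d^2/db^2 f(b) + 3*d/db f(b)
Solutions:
 f(b) = C1 + C2*b^(1/4)


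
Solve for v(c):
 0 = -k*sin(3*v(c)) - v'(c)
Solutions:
 v(c) = -acos((-C1 - exp(6*c*k))/(C1 - exp(6*c*k)))/3 + 2*pi/3
 v(c) = acos((-C1 - exp(6*c*k))/(C1 - exp(6*c*k)))/3


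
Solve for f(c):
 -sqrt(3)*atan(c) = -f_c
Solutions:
 f(c) = C1 + sqrt(3)*(c*atan(c) - log(c^2 + 1)/2)


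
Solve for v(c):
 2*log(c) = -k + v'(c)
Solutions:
 v(c) = C1 + c*k + 2*c*log(c) - 2*c


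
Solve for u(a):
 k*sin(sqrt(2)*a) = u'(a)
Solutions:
 u(a) = C1 - sqrt(2)*k*cos(sqrt(2)*a)/2


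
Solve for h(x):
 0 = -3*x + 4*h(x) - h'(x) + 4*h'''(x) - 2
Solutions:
 h(x) = C1*exp(3^(1/3)*x*(3^(1/3)/(sqrt(1293) + 36)^(1/3) + (sqrt(1293) + 36)^(1/3))/12)*sin(3^(1/6)*x*(-3^(2/3)*(sqrt(1293) + 36)^(1/3) + 3/(sqrt(1293) + 36)^(1/3))/12) + C2*exp(3^(1/3)*x*(3^(1/3)/(sqrt(1293) + 36)^(1/3) + (sqrt(1293) + 36)^(1/3))/12)*cos(3^(1/6)*x*(-3^(2/3)*(sqrt(1293) + 36)^(1/3) + 3/(sqrt(1293) + 36)^(1/3))/12) + C3*exp(-3^(1/3)*x*(3^(1/3)/(sqrt(1293) + 36)^(1/3) + (sqrt(1293) + 36)^(1/3))/6) + 3*x/4 + 11/16


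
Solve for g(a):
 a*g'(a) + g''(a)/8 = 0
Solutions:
 g(a) = C1 + C2*erf(2*a)


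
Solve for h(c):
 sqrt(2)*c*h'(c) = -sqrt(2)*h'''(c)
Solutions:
 h(c) = C1 + Integral(C2*airyai(-c) + C3*airybi(-c), c)


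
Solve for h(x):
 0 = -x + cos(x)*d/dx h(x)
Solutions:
 h(x) = C1 + Integral(x/cos(x), x)


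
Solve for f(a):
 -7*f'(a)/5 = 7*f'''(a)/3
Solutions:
 f(a) = C1 + C2*sin(sqrt(15)*a/5) + C3*cos(sqrt(15)*a/5)


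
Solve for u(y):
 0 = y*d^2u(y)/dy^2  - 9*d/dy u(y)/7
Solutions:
 u(y) = C1 + C2*y^(16/7)


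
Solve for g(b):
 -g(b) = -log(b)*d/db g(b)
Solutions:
 g(b) = C1*exp(li(b))


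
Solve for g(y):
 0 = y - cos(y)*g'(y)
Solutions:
 g(y) = C1 + Integral(y/cos(y), y)


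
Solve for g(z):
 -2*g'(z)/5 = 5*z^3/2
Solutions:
 g(z) = C1 - 25*z^4/16


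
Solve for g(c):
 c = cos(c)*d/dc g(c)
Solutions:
 g(c) = C1 + Integral(c/cos(c), c)


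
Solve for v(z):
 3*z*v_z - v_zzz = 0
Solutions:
 v(z) = C1 + Integral(C2*airyai(3^(1/3)*z) + C3*airybi(3^(1/3)*z), z)


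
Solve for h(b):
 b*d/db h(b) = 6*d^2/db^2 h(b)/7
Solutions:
 h(b) = C1 + C2*erfi(sqrt(21)*b/6)


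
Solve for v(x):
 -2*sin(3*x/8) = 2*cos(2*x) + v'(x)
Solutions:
 v(x) = C1 - sin(2*x) + 16*cos(3*x/8)/3


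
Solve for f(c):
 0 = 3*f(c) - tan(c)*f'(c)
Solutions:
 f(c) = C1*sin(c)^3


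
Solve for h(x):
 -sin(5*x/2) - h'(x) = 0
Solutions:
 h(x) = C1 + 2*cos(5*x/2)/5


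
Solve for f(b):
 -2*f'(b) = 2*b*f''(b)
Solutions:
 f(b) = C1 + C2*log(b)


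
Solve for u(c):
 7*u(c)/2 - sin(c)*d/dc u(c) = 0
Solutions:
 u(c) = C1*(cos(c) - 1)^(7/4)/(cos(c) + 1)^(7/4)


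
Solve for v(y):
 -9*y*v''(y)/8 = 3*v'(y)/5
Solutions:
 v(y) = C1 + C2*y^(7/15)


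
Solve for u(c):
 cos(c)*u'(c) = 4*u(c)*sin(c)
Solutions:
 u(c) = C1/cos(c)^4


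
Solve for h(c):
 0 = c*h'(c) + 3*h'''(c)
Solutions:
 h(c) = C1 + Integral(C2*airyai(-3^(2/3)*c/3) + C3*airybi(-3^(2/3)*c/3), c)


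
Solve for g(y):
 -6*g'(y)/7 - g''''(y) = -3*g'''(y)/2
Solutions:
 g(y) = C1 + C2*exp(y*(7*7^(1/3)/(4*sqrt(15) + 17)^(1/3) + 7^(2/3)*(4*sqrt(15) + 17)^(1/3) + 14)/28)*sin(sqrt(3)*7^(1/3)*y*(-7^(1/3)*(4*sqrt(15) + 17)^(1/3) + 7/(4*sqrt(15) + 17)^(1/3))/28) + C3*exp(y*(7*7^(1/3)/(4*sqrt(15) + 17)^(1/3) + 7^(2/3)*(4*sqrt(15) + 17)^(1/3) + 14)/28)*cos(sqrt(3)*7^(1/3)*y*(-7^(1/3)*(4*sqrt(15) + 17)^(1/3) + 7/(4*sqrt(15) + 17)^(1/3))/28) + C4*exp(y*(-7^(2/3)*(4*sqrt(15) + 17)^(1/3) - 7*7^(1/3)/(4*sqrt(15) + 17)^(1/3) + 7)/14)


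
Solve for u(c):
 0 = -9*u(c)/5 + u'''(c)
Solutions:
 u(c) = C3*exp(15^(2/3)*c/5) + (C1*sin(3*3^(1/6)*5^(2/3)*c/10) + C2*cos(3*3^(1/6)*5^(2/3)*c/10))*exp(-15^(2/3)*c/10)


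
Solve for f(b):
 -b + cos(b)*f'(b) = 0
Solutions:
 f(b) = C1 + Integral(b/cos(b), b)


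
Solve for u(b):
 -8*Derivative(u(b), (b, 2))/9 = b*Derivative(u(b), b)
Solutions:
 u(b) = C1 + C2*erf(3*b/4)


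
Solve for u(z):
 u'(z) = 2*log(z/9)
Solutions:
 u(z) = C1 + 2*z*log(z) - z*log(81) - 2*z


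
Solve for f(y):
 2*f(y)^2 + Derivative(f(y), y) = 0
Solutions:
 f(y) = 1/(C1 + 2*y)


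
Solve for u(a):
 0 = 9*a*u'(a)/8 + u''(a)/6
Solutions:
 u(a) = C1 + C2*erf(3*sqrt(6)*a/4)


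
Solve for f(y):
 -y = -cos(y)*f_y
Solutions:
 f(y) = C1 + Integral(y/cos(y), y)


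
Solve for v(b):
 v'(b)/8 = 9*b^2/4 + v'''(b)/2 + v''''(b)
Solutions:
 v(b) = C1 + C2*exp(-b*(2*2^(1/3)/(3*sqrt(69) + 25)^(1/3) + 4 + 2^(2/3)*(3*sqrt(69) + 25)^(1/3))/24)*sin(2^(1/3)*sqrt(3)*b*(-2^(1/3)*(3*sqrt(69) + 25)^(1/3) + 2/(3*sqrt(69) + 25)^(1/3))/24) + C3*exp(-b*(2*2^(1/3)/(3*sqrt(69) + 25)^(1/3) + 4 + 2^(2/3)*(3*sqrt(69) + 25)^(1/3))/24)*cos(2^(1/3)*sqrt(3)*b*(-2^(1/3)*(3*sqrt(69) + 25)^(1/3) + 2/(3*sqrt(69) + 25)^(1/3))/24) + C4*exp(b*(-2 + 2*2^(1/3)/(3*sqrt(69) + 25)^(1/3) + 2^(2/3)*(3*sqrt(69) + 25)^(1/3))/12) + 6*b^3 + 144*b


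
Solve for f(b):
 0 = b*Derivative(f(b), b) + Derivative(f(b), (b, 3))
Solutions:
 f(b) = C1 + Integral(C2*airyai(-b) + C3*airybi(-b), b)


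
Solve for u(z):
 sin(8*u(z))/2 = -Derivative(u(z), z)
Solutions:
 u(z) = -acos((-C1 - exp(8*z))/(C1 - exp(8*z)))/8 + pi/4
 u(z) = acos((-C1 - exp(8*z))/(C1 - exp(8*z)))/8


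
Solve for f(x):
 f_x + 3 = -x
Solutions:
 f(x) = C1 - x^2/2 - 3*x


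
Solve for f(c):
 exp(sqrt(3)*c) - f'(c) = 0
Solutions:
 f(c) = C1 + sqrt(3)*exp(sqrt(3)*c)/3


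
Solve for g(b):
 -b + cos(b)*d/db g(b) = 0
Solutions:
 g(b) = C1 + Integral(b/cos(b), b)


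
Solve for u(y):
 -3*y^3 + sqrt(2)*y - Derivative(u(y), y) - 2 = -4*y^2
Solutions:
 u(y) = C1 - 3*y^4/4 + 4*y^3/3 + sqrt(2)*y^2/2 - 2*y


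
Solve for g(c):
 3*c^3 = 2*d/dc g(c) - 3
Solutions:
 g(c) = C1 + 3*c^4/8 + 3*c/2


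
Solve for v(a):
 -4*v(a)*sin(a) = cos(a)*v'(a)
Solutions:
 v(a) = C1*cos(a)^4


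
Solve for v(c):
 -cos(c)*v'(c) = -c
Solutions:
 v(c) = C1 + Integral(c/cos(c), c)


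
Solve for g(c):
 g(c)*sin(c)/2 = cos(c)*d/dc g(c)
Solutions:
 g(c) = C1/sqrt(cos(c))


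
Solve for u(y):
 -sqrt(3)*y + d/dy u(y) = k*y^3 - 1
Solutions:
 u(y) = C1 + k*y^4/4 + sqrt(3)*y^2/2 - y


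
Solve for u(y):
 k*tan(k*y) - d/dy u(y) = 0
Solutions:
 u(y) = C1 + k*Piecewise((-log(cos(k*y))/k, Ne(k, 0)), (0, True))


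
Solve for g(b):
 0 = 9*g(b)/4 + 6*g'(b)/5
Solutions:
 g(b) = C1*exp(-15*b/8)


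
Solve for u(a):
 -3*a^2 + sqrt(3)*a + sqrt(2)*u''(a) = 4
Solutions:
 u(a) = C1 + C2*a + sqrt(2)*a^4/8 - sqrt(6)*a^3/12 + sqrt(2)*a^2


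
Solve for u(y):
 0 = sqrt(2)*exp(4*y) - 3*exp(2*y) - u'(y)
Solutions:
 u(y) = C1 + sqrt(2)*exp(4*y)/4 - 3*exp(2*y)/2


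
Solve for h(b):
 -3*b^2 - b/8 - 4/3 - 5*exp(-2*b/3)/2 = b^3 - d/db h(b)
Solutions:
 h(b) = C1 + b^4/4 + b^3 + b^2/16 + 4*b/3 - 15*exp(-2*b/3)/4


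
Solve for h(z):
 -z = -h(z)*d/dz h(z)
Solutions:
 h(z) = -sqrt(C1 + z^2)
 h(z) = sqrt(C1 + z^2)


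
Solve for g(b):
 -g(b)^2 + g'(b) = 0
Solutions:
 g(b) = -1/(C1 + b)


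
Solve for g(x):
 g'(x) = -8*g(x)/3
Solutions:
 g(x) = C1*exp(-8*x/3)


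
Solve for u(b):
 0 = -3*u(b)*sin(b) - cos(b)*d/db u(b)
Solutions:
 u(b) = C1*cos(b)^3


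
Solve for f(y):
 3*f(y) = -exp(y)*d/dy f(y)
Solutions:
 f(y) = C1*exp(3*exp(-y))


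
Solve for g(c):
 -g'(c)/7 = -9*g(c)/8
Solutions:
 g(c) = C1*exp(63*c/8)


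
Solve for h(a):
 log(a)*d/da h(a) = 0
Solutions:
 h(a) = C1


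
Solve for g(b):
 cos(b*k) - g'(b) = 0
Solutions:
 g(b) = C1 + sin(b*k)/k


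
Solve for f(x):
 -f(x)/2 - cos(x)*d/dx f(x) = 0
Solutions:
 f(x) = C1*(sin(x) - 1)^(1/4)/(sin(x) + 1)^(1/4)


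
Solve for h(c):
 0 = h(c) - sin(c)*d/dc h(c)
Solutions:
 h(c) = C1*sqrt(cos(c) - 1)/sqrt(cos(c) + 1)


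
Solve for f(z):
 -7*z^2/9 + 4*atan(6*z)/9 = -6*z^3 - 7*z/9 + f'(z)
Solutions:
 f(z) = C1 + 3*z^4/2 - 7*z^3/27 + 7*z^2/18 + 4*z*atan(6*z)/9 - log(36*z^2 + 1)/27


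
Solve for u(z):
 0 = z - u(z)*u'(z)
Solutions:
 u(z) = -sqrt(C1 + z^2)
 u(z) = sqrt(C1 + z^2)


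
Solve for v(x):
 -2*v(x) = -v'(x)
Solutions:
 v(x) = C1*exp(2*x)


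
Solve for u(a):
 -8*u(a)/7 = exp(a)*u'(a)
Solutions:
 u(a) = C1*exp(8*exp(-a)/7)


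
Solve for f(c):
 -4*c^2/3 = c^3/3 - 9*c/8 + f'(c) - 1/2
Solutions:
 f(c) = C1 - c^4/12 - 4*c^3/9 + 9*c^2/16 + c/2


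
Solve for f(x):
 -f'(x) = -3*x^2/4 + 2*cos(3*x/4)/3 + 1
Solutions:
 f(x) = C1 + x^3/4 - x - 8*sin(3*x/4)/9


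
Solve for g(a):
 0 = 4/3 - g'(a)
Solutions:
 g(a) = C1 + 4*a/3


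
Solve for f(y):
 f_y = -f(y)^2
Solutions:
 f(y) = 1/(C1 + y)


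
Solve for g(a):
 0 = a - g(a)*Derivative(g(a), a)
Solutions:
 g(a) = -sqrt(C1 + a^2)
 g(a) = sqrt(C1 + a^2)


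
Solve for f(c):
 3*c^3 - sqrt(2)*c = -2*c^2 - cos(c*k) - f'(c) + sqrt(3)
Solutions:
 f(c) = C1 - 3*c^4/4 - 2*c^3/3 + sqrt(2)*c^2/2 + sqrt(3)*c - sin(c*k)/k


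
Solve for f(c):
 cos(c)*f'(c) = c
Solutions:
 f(c) = C1 + Integral(c/cos(c), c)


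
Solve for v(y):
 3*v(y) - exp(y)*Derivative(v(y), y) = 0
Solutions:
 v(y) = C1*exp(-3*exp(-y))


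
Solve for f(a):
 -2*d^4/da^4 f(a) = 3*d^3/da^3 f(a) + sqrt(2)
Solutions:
 f(a) = C1 + C2*a + C3*a^2 + C4*exp(-3*a/2) - sqrt(2)*a^3/18


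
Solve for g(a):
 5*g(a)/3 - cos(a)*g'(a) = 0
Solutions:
 g(a) = C1*(sin(a) + 1)^(5/6)/(sin(a) - 1)^(5/6)


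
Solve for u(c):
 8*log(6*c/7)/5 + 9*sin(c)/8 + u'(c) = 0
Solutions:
 u(c) = C1 - 8*c*log(c)/5 - 8*c*log(6)/5 + 8*c/5 + 8*c*log(7)/5 + 9*cos(c)/8


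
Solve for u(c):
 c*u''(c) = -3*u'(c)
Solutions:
 u(c) = C1 + C2/c^2


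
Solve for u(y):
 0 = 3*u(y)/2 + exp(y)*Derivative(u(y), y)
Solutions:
 u(y) = C1*exp(3*exp(-y)/2)


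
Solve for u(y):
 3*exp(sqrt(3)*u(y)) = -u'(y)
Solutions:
 u(y) = sqrt(3)*(2*log(1/(C1 + 3*y)) - log(3))/6


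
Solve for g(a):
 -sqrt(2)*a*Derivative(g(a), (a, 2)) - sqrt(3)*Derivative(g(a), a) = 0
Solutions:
 g(a) = C1 + C2*a^(1 - sqrt(6)/2)


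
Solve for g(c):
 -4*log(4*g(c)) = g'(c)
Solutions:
 Integral(1/(log(_y) + 2*log(2)), (_y, g(c)))/4 = C1 - c


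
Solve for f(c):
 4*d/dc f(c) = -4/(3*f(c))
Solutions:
 f(c) = -sqrt(C1 - 6*c)/3
 f(c) = sqrt(C1 - 6*c)/3


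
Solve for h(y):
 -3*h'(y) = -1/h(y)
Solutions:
 h(y) = -sqrt(C1 + 6*y)/3
 h(y) = sqrt(C1 + 6*y)/3


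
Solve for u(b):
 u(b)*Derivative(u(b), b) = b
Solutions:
 u(b) = -sqrt(C1 + b^2)
 u(b) = sqrt(C1 + b^2)


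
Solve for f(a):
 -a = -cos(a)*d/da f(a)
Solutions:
 f(a) = C1 + Integral(a/cos(a), a)


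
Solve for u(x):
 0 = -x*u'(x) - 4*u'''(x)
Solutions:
 u(x) = C1 + Integral(C2*airyai(-2^(1/3)*x/2) + C3*airybi(-2^(1/3)*x/2), x)


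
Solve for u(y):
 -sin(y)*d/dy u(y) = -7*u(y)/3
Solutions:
 u(y) = C1*(cos(y) - 1)^(7/6)/(cos(y) + 1)^(7/6)


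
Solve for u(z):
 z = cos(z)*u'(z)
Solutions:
 u(z) = C1 + Integral(z/cos(z), z)


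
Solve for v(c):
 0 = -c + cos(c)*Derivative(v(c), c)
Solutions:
 v(c) = C1 + Integral(c/cos(c), c)


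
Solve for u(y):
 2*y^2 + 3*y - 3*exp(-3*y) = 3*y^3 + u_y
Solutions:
 u(y) = C1 - 3*y^4/4 + 2*y^3/3 + 3*y^2/2 + exp(-3*y)


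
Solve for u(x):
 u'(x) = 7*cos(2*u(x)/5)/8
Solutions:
 -7*x/8 - 5*log(sin(2*u(x)/5) - 1)/4 + 5*log(sin(2*u(x)/5) + 1)/4 = C1


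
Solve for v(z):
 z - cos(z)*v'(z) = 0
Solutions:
 v(z) = C1 + Integral(z/cos(z), z)


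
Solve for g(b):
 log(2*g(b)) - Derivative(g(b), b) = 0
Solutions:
 -Integral(1/(log(_y) + log(2)), (_y, g(b))) = C1 - b


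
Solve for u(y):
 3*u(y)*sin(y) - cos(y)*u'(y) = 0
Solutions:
 u(y) = C1/cos(y)^3


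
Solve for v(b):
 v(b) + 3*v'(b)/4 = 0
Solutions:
 v(b) = C1*exp(-4*b/3)


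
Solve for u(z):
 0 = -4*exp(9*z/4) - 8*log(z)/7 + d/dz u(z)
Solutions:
 u(z) = C1 + 8*z*log(z)/7 - 8*z/7 + 16*exp(9*z/4)/9


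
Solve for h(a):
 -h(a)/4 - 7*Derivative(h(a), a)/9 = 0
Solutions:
 h(a) = C1*exp(-9*a/28)


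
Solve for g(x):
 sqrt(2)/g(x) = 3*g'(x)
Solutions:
 g(x) = -sqrt(C1 + 6*sqrt(2)*x)/3
 g(x) = sqrt(C1 + 6*sqrt(2)*x)/3


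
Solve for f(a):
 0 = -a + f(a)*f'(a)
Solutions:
 f(a) = -sqrt(C1 + a^2)
 f(a) = sqrt(C1 + a^2)


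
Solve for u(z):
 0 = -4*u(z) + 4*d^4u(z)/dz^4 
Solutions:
 u(z) = C1*exp(-z) + C2*exp(z) + C3*sin(z) + C4*cos(z)


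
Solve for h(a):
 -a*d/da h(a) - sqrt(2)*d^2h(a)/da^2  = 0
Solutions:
 h(a) = C1 + C2*erf(2^(1/4)*a/2)


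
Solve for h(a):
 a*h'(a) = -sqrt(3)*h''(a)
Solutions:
 h(a) = C1 + C2*erf(sqrt(2)*3^(3/4)*a/6)


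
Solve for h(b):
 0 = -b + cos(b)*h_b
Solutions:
 h(b) = C1 + Integral(b/cos(b), b)


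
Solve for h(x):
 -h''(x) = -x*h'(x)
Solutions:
 h(x) = C1 + C2*erfi(sqrt(2)*x/2)


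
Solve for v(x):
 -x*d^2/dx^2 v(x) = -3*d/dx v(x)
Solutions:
 v(x) = C1 + C2*x^4


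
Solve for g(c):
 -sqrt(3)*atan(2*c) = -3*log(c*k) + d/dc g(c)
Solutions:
 g(c) = C1 + 3*c*log(c*k) - 3*c - sqrt(3)*(c*atan(2*c) - log(4*c^2 + 1)/4)


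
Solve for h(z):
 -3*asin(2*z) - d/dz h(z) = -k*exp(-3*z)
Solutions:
 h(z) = C1 - k*exp(-3*z)/3 - 3*z*asin(2*z) - 3*sqrt(1 - 4*z^2)/2


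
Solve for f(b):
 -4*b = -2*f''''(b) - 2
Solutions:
 f(b) = C1 + C2*b + C3*b^2 + C4*b^3 + b^5/60 - b^4/24


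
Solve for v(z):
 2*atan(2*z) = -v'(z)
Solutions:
 v(z) = C1 - 2*z*atan(2*z) + log(4*z^2 + 1)/2


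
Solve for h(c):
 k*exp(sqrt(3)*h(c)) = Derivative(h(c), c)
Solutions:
 h(c) = sqrt(3)*(2*log(-1/(C1 + c*k)) - log(3))/6


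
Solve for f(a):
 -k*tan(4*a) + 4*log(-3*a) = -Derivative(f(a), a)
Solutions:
 f(a) = C1 - 4*a*log(-a) - 4*a*log(3) + 4*a - k*log(cos(4*a))/4


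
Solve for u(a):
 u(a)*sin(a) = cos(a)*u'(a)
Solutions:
 u(a) = C1/cos(a)


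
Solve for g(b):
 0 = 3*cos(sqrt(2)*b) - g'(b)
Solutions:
 g(b) = C1 + 3*sqrt(2)*sin(sqrt(2)*b)/2


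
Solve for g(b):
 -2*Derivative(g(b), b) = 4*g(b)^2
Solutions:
 g(b) = 1/(C1 + 2*b)


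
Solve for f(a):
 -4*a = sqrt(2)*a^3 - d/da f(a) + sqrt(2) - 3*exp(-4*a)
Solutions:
 f(a) = C1 + sqrt(2)*a^4/4 + 2*a^2 + sqrt(2)*a + 3*exp(-4*a)/4


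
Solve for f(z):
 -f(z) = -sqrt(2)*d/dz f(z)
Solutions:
 f(z) = C1*exp(sqrt(2)*z/2)


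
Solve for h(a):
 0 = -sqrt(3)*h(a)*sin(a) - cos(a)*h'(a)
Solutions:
 h(a) = C1*cos(a)^(sqrt(3))


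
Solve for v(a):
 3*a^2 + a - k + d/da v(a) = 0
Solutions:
 v(a) = C1 - a^3 - a^2/2 + a*k


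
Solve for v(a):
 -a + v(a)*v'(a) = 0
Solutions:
 v(a) = -sqrt(C1 + a^2)
 v(a) = sqrt(C1 + a^2)


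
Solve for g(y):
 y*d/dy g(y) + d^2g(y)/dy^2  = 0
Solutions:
 g(y) = C1 + C2*erf(sqrt(2)*y/2)


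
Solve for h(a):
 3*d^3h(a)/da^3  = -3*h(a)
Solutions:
 h(a) = C3*exp(-a) + (C1*sin(sqrt(3)*a/2) + C2*cos(sqrt(3)*a/2))*exp(a/2)


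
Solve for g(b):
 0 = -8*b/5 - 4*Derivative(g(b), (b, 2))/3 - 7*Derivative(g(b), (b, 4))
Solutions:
 g(b) = C1 + C2*b + C3*sin(2*sqrt(21)*b/21) + C4*cos(2*sqrt(21)*b/21) - b^3/5


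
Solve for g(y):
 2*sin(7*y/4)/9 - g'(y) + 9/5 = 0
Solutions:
 g(y) = C1 + 9*y/5 - 8*cos(7*y/4)/63


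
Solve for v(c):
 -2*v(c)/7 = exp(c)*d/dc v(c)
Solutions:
 v(c) = C1*exp(2*exp(-c)/7)


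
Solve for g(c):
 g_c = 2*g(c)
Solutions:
 g(c) = C1*exp(2*c)


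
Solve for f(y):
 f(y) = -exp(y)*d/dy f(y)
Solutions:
 f(y) = C1*exp(exp(-y))


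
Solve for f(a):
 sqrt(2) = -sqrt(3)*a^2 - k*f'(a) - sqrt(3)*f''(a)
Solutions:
 f(a) = C1 + C2*exp(-sqrt(3)*a*k/3) - sqrt(3)*a^3/(3*k) + 3*a^2/k^2 - sqrt(2)*a/k - 6*sqrt(3)*a/k^3


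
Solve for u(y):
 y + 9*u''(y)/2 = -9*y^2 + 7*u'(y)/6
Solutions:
 u(y) = C1 + C2*exp(7*y/27) + 18*y^3/7 + 1479*y^2/49 + 79866*y/343


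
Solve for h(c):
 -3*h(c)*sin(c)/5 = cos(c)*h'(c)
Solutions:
 h(c) = C1*cos(c)^(3/5)


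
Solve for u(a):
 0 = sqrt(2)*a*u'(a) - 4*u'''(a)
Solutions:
 u(a) = C1 + Integral(C2*airyai(sqrt(2)*a/2) + C3*airybi(sqrt(2)*a/2), a)


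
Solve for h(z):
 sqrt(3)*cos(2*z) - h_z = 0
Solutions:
 h(z) = C1 + sqrt(3)*sin(2*z)/2


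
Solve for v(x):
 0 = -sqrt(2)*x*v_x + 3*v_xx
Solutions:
 v(x) = C1 + C2*erfi(2^(3/4)*sqrt(3)*x/6)


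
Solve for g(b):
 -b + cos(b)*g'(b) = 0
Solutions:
 g(b) = C1 + Integral(b/cos(b), b)


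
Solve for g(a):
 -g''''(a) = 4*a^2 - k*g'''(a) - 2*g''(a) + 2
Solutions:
 g(a) = C1 + C2*a + C3*exp(a*(k - sqrt(k^2 + 8))/2) + C4*exp(a*(k + sqrt(k^2 + 8))/2) + a^4/6 - a^3*k/3 + a^2*(k^2 + 3)/2


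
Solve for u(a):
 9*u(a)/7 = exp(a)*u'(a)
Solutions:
 u(a) = C1*exp(-9*exp(-a)/7)


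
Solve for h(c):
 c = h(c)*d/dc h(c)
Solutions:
 h(c) = -sqrt(C1 + c^2)
 h(c) = sqrt(C1 + c^2)


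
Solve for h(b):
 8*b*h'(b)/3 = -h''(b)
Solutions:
 h(b) = C1 + C2*erf(2*sqrt(3)*b/3)


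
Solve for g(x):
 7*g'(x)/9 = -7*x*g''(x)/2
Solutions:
 g(x) = C1 + C2*x^(7/9)


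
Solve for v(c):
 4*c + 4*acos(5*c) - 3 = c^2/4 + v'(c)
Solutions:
 v(c) = C1 - c^3/12 + 2*c^2 + 4*c*acos(5*c) - 3*c - 4*sqrt(1 - 25*c^2)/5


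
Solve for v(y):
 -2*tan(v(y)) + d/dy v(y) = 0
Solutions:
 v(y) = pi - asin(C1*exp(2*y))
 v(y) = asin(C1*exp(2*y))


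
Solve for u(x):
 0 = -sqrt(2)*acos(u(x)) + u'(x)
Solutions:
 Integral(1/acos(_y), (_y, u(x))) = C1 + sqrt(2)*x


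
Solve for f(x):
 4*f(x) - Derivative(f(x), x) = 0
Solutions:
 f(x) = C1*exp(4*x)


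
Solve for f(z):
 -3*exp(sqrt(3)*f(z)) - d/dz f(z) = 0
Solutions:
 f(z) = sqrt(3)*(2*log(1/(C1 + 3*z)) - log(3))/6


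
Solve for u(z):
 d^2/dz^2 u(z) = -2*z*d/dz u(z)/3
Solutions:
 u(z) = C1 + C2*erf(sqrt(3)*z/3)


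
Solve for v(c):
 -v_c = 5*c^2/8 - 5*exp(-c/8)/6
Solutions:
 v(c) = C1 - 5*c^3/24 - 20*exp(-c/8)/3


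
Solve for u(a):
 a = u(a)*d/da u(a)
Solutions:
 u(a) = -sqrt(C1 + a^2)
 u(a) = sqrt(C1 + a^2)


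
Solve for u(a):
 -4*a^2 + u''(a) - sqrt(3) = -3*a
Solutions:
 u(a) = C1 + C2*a + a^4/3 - a^3/2 + sqrt(3)*a^2/2


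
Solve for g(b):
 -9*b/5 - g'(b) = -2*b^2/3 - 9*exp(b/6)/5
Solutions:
 g(b) = C1 + 2*b^3/9 - 9*b^2/10 + 54*exp(b/6)/5


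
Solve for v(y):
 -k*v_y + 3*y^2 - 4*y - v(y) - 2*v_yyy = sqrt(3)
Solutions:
 v(y) = C1*exp(y*(2*k/((-6^(1/3) + 2^(1/3)*3^(5/6)*I)*(sqrt(3)*sqrt(2*k^3 + 27) + 9)^(1/3)) + 6^(1/3)*(sqrt(3)*sqrt(2*k^3 + 27) + 9)^(1/3)/12 - 2^(1/3)*3^(5/6)*I*(sqrt(3)*sqrt(2*k^3 + 27) + 9)^(1/3)/12)) + C2*exp(y*(-2*k/((6^(1/3) + 2^(1/3)*3^(5/6)*I)*(sqrt(3)*sqrt(2*k^3 + 27) + 9)^(1/3)) + 6^(1/3)*(sqrt(3)*sqrt(2*k^3 + 27) + 9)^(1/3)/12 + 2^(1/3)*3^(5/6)*I*(sqrt(3)*sqrt(2*k^3 + 27) + 9)^(1/3)/12)) + C3*exp(6^(1/3)*y*(6^(1/3)*k/(sqrt(3)*sqrt(2*k^3 + 27) + 9)^(1/3) - (sqrt(3)*sqrt(2*k^3 + 27) + 9)^(1/3))/6) + 6*k^2 - 6*k*y + 4*k + 3*y^2 - 4*y - sqrt(3)


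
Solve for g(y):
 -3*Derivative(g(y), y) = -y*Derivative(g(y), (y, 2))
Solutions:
 g(y) = C1 + C2*y^4


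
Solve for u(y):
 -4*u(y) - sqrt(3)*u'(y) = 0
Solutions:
 u(y) = C1*exp(-4*sqrt(3)*y/3)


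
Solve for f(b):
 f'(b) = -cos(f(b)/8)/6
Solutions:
 b/6 - 4*log(sin(f(b)/8) - 1) + 4*log(sin(f(b)/8) + 1) = C1


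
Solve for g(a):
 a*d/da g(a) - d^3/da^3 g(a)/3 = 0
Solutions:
 g(a) = C1 + Integral(C2*airyai(3^(1/3)*a) + C3*airybi(3^(1/3)*a), a)


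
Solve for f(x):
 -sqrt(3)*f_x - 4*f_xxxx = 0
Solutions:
 f(x) = C1 + C4*exp(-2^(1/3)*3^(1/6)*x/2) + (C2*sin(2^(1/3)*3^(2/3)*x/4) + C3*cos(2^(1/3)*3^(2/3)*x/4))*exp(2^(1/3)*3^(1/6)*x/4)


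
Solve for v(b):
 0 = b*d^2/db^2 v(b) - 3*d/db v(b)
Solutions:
 v(b) = C1 + C2*b^4


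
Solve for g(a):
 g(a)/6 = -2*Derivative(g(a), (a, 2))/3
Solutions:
 g(a) = C1*sin(a/2) + C2*cos(a/2)


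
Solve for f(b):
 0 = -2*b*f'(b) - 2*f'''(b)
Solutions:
 f(b) = C1 + Integral(C2*airyai(-b) + C3*airybi(-b), b)


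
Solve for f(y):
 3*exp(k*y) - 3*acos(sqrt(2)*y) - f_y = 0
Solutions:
 f(y) = C1 - 3*y*acos(sqrt(2)*y) + 3*sqrt(2)*sqrt(1 - 2*y^2)/2 + 3*Piecewise((exp(k*y)/k, Ne(k, 0)), (y, True))


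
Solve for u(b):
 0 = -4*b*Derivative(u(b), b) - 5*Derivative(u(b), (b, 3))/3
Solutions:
 u(b) = C1 + Integral(C2*airyai(-12^(1/3)*5^(2/3)*b/5) + C3*airybi(-12^(1/3)*5^(2/3)*b/5), b)
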